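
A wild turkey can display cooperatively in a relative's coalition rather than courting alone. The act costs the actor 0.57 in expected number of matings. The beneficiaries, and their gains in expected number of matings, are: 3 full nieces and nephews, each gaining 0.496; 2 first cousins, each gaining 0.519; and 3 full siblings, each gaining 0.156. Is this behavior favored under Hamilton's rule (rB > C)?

Yes

Hamilton's rule: the trait is favored when the sum of r·B over every recipient exceeds the actor's cost C.
r to a full niece or nephew = 1/4 (full aunt/uncle↔niece/nephew: two paths of length 3 through the shared grandparent pair: r = 2·(1/2)^3 = 1/4).
r to a first cousin = 0.125 (first cousins share one grandparent pair — two paths of length 4: r = 2·(1/2)^4 = 1/8).
r to a full sibling = 1/2 (full sibs share both parents — two paths of length 2: r = 2·(1/2)^2 = 1/2).
Summing one r·B term per recipient: 3·0.25·0.496 + 2·0.125·0.519 + 3·0.5·0.156 = 0.73575.
0.73575 > 0.57: the indirect benefit exceeds the cost.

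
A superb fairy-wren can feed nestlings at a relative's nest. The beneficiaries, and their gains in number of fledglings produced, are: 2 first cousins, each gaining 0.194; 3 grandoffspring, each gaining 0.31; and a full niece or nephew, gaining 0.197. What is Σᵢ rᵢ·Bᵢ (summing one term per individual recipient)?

0.33025

r to a first cousin = 1/8 (first cousins share one grandparent pair — two paths of length 4: r = 2·(1/2)^4 = 1/8).
r to a grandoffspring = 1/4 (two parent–offspring links: r = (1/2)^2 = 1/4).
r to a full niece or nephew = 1/4 (full aunt/uncle↔niece/nephew: two paths of length 3 through the shared grandparent pair: r = 2·(1/2)^3 = 1/4).
Summing one r·B term per recipient: 2·0.125·0.194 + 3·0.25·0.31 + 1·0.25·0.197 = 0.33025.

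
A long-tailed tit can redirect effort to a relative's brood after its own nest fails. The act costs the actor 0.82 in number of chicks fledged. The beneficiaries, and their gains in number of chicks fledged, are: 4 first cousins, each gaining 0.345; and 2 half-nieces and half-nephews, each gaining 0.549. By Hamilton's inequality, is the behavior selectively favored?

Hamilton's rule: the trait is favored when the sum of r·B over every recipient exceeds the actor's cost C.
r to a first cousin = 1/8 (first cousins share one grandparent pair — two paths of length 4: r = 2·(1/2)^4 = 1/8).
r to a half-niece or half-nephew = 0.125 (half-aunt/uncle↔niece/nephew: one path of length 3: r = (1/2)^3 = 1/8).
Summing one r·B term per recipient: 4·0.125·0.345 + 2·0.125·0.549 = 0.30975.
0.30975 < 0.82: the indirect benefit is less than the cost.

No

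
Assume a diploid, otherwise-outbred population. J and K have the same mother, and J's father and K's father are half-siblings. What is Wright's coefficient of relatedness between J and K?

0.3125

Independent pedigree routes through distinct common ancestors add.
J and K are related in two ways: half-sibs through their shared mother (r = 1/4) and half first cousins through their fathers (r = 1/16).
r = 1/4 + 1/16 = 5/16 = 0.3125.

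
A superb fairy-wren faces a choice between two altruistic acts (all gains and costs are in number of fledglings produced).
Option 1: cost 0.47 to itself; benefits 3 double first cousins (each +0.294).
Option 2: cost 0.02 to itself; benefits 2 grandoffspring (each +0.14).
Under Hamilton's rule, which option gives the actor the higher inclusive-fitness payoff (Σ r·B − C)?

Option 2

Option 1: r to a double first cousin = 0.25.
Option 1: Σ r·B − C = (3·0.25·0.294) − 0.47 = -0.2495.
Option 2: r to a grandoffspring = 0.25.
Option 2: Σ r·B − C = (2·0.25·0.14) − 0.02 = 0.05.
Option 2 has the higher net inclusive-fitness payoff.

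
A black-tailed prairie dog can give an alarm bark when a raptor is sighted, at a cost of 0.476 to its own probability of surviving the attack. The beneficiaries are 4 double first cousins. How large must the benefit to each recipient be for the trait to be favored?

0.476

r to a double first cousin = 0.25 (double first cousins share both grandparent pairs — four paths of length 4: r = 4·(1/2)^4 = 1/4).
Hamilton's rule with n recipients of equal r: n·r·B > C, so B > C/(n·r) = 0.476/(4·0.25) = 0.476.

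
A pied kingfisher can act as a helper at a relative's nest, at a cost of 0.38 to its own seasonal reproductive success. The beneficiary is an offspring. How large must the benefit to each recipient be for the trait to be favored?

0.76

r to an offspring = 1/2 (one parent–offspring link: r = (1/2)^1 = 1/2).
Hamilton's rule with n recipients of equal r: n·r·B > C, so B > C/(n·r) = 0.38/(1·0.5) = 0.76.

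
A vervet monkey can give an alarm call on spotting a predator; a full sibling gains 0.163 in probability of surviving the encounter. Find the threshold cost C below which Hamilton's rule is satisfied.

0.0815

r to a full sibling = 0.5 (full sibs share both parents — two paths of length 2: r = 2·(1/2)^2 = 1/2).
Hamilton's rule: n·r·B > C, so the trait is favored while C < n·r·B = 1·0.5·0.163 = 0.0815.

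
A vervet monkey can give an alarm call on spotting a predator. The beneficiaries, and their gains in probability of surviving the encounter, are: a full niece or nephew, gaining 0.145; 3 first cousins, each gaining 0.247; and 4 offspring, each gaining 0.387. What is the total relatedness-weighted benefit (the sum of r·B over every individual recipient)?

0.902875

r to a full niece or nephew = 0.25 (full aunt/uncle↔niece/nephew: two paths of length 3 through the shared grandparent pair: r = 2·(1/2)^3 = 1/4).
r to a first cousin = 1/8 (first cousins share one grandparent pair — two paths of length 4: r = 2·(1/2)^4 = 1/8).
r to an offspring = 0.5 (one parent–offspring link: r = (1/2)^1 = 1/2).
Summing one r·B term per recipient: 1·0.25·0.145 + 3·0.125·0.247 + 4·0.5·0.387 = 0.902875.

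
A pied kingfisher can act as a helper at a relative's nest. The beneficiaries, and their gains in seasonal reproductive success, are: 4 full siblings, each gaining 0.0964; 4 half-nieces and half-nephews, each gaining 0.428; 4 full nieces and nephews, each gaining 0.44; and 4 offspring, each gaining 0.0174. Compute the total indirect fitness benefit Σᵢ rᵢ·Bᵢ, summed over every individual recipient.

0.8816

r to a full sibling = 1/2 (full sibs share both parents — two paths of length 2: r = 2·(1/2)^2 = 1/2).
r to a half-niece or half-nephew = 1/8 (half-aunt/uncle↔niece/nephew: one path of length 3: r = (1/2)^3 = 1/8).
r to a full niece or nephew = 0.25 (full aunt/uncle↔niece/nephew: two paths of length 3 through the shared grandparent pair: r = 2·(1/2)^3 = 1/4).
r to an offspring = 1/2 (one parent–offspring link: r = (1/2)^1 = 1/2).
Summing one r·B term per recipient: 4·0.5·0.0964 + 4·0.125·0.428 + 4·0.25·0.44 + 4·0.5·0.0174 = 0.8816.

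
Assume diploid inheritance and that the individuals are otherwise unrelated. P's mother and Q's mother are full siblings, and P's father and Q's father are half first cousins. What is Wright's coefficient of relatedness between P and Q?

With two independent routes of shared ancestry, r is the sum of the two contributions.
P and Q are related in two ways: first cousins through their mothers (r = 1/8) and half second cousins through their fathers (r = 1/64).
r = 1/8 + 1/64 = 9/64 = 0.140625.

0.140625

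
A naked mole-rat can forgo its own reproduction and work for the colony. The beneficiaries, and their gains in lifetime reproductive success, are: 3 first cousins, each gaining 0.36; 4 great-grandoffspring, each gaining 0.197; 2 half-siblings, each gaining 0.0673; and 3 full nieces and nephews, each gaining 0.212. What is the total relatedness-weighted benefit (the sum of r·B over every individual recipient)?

r to a first cousin = 0.125 (first cousins share one grandparent pair — two paths of length 4: r = 2·(1/2)^4 = 1/8).
r to a great-grandoffspring = 1/8 (three parent–offspring links: r = (1/2)^3 = 1/8).
r to a half-sibling = 1/4 (half-sibs share one parent — one path of length 2: r = (1/2)^2 = 1/4).
r to a full niece or nephew = 0.25 (full aunt/uncle↔niece/nephew: two paths of length 3 through the shared grandparent pair: r = 2·(1/2)^3 = 1/4).
Summing one r·B term per recipient: 3·0.125·0.36 + 4·0.125·0.197 + 2·0.25·0.0673 + 3·0.25·0.212 = 0.42615.

0.42615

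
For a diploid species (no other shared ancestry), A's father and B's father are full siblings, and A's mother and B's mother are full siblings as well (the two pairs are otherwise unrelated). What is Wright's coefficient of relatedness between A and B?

0.25

With two independent routes of shared ancestry, r is the sum of the two contributions.
A and B are related in two ways: first cousins through their fathers (r = 1/8) and first cousins through their mothers (r = 1/8) — i.e. double first cousins.
r = 1/8 + 1/8 = 0.25.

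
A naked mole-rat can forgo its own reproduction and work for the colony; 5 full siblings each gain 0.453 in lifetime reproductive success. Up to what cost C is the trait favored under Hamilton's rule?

r to a full sibling = 0.5 (full sibs share both parents — two paths of length 2: r = 2·(1/2)^2 = 1/2).
Hamilton's rule: n·r·B > C, so the trait is favored while C < n·r·B = 5·0.5·0.453 = 1.1325.

1.1325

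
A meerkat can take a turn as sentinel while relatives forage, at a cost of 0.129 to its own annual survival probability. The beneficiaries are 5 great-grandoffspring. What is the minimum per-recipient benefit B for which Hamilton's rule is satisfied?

0.2064

r to a great-grandoffspring = 1/8 (three parent–offspring links: r = (1/2)^3 = 1/8).
Hamilton's rule with n recipients of equal r: n·r·B > C, so B > C/(n·r) = 0.129/(5·0.125) = 0.2064.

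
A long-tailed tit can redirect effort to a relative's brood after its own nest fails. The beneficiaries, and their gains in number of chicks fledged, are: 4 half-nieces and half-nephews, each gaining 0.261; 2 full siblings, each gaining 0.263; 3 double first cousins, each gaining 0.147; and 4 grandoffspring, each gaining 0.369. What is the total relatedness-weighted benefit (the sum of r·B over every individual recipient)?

0.87275

r to a half-niece or half-nephew = 0.125 (half-aunt/uncle↔niece/nephew: one path of length 3: r = (1/2)^3 = 1/8).
r to a full sibling = 1/2 (full sibs share both parents — two paths of length 2: r = 2·(1/2)^2 = 1/2).
r to a double first cousin = 0.25 (double first cousins share both grandparent pairs — four paths of length 4: r = 4·(1/2)^4 = 1/4).
r to a grandoffspring = 1/4 (two parent–offspring links: r = (1/2)^2 = 1/4).
Summing one r·B term per recipient: 4·0.125·0.261 + 2·0.5·0.263 + 3·0.25·0.147 + 4·0.25·0.369 = 0.87275.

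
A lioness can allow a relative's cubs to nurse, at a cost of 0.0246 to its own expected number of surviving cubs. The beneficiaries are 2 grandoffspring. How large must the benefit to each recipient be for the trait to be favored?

r to a grandoffspring = 0.25 (two parent–offspring links: r = (1/2)^2 = 1/4).
Hamilton's rule with n recipients of equal r: n·r·B > C, so B > C/(n·r) = 0.0246/(2·0.25) = 0.0492.

0.0492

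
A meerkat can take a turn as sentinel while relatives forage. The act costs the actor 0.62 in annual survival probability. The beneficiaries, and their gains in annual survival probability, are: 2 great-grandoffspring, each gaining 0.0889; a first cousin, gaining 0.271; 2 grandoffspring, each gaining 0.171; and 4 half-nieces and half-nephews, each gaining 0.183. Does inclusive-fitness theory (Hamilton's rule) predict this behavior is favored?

No

Hamilton's rule: the trait is favored when the sum of r·B over every recipient exceeds the actor's cost C.
r to a great-grandoffspring = 0.125 (three parent–offspring links: r = (1/2)^3 = 1/8).
r to a first cousin = 1/8 (first cousins share one grandparent pair — two paths of length 4: r = 2·(1/2)^4 = 1/8).
r to a grandoffspring = 0.25 (two parent–offspring links: r = (1/2)^2 = 1/4).
r to a half-niece or half-nephew = 0.125 (half-aunt/uncle↔niece/nephew: one path of length 3: r = (1/2)^3 = 1/8).
Summing one r·B term per recipient: 2·0.125·0.0889 + 1·0.125·0.271 + 2·0.25·0.171 + 4·0.125·0.183 = 0.2331.
0.2331 < 0.62: the indirect benefit is less than the cost.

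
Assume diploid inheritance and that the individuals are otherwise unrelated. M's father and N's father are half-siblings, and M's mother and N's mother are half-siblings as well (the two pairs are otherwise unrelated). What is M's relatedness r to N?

0.125

Wright's path rule: contributions from independent ancestry routes add.
M and N are related in two ways: half first cousins through their fathers (r = 1/16) and half first cousins through their mothers (r = 1/16).
r = 1/16 + 1/16 = 0.125.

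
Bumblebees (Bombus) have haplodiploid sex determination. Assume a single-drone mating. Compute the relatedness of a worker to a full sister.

Haplodiploid full sisters inherit their father's entire haploid genome identically (contributing 1/2) and on average half of their mother's contribution (1/2 · 1/2 = 1/4); r = 1/2 + 1/4 = 3/4.

0.75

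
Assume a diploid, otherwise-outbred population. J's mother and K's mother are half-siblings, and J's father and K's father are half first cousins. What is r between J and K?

With two independent routes of shared ancestry, r is the sum of the two contributions.
J and K are related in two ways: half first cousins through their mothers (r = 1/16) and half second cousins through their fathers (r = 1/64).
r = 1/16 + 1/64 = 0.078125.

0.078125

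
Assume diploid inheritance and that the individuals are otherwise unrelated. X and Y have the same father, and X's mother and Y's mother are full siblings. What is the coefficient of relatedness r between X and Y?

0.375

With two independent routes of shared ancestry, r is the sum of the two contributions.
X and Y are related in two ways: half-sibs through their shared father (r = 1/4) and first cousins through their mothers (r = 1/8).
r = 1/4 + 1/8 = 0.375.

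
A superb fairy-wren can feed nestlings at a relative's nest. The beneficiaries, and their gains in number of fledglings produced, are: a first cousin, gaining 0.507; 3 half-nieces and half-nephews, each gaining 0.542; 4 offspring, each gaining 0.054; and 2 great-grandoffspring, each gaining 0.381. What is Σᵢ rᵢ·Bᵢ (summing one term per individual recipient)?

0.469875

r to a first cousin = 0.125 (first cousins share one grandparent pair — two paths of length 4: r = 2·(1/2)^4 = 1/8).
r to a half-niece or half-nephew = 1/8 (half-aunt/uncle↔niece/nephew: one path of length 3: r = (1/2)^3 = 1/8).
r to an offspring = 1/2 (one parent–offspring link: r = (1/2)^1 = 1/2).
r to a great-grandoffspring = 0.125 (three parent–offspring links: r = (1/2)^3 = 1/8).
Summing one r·B term per recipient: 1·0.125·0.507 + 3·0.125·0.542 + 4·0.5·0.054 + 2·0.125·0.381 = 0.469875.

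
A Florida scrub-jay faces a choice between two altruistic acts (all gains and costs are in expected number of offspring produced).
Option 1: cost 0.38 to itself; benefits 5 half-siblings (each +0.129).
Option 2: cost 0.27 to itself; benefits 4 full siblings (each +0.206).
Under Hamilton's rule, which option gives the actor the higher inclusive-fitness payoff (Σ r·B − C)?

Option 1: r to a half-sibling = 0.25.
Option 1: Σ r·B − C = (5·0.25·0.129) − 0.38 = -0.21875.
Option 2: r to a full sibling = 0.5.
Option 2: Σ r·B − C = (4·0.5·0.206) − 0.27 = 0.142.
Option 2 has the higher net inclusive-fitness payoff.

Option 2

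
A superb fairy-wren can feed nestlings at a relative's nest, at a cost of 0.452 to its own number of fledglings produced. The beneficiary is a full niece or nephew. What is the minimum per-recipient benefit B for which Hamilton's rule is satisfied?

1.808

r to a full niece or nephew = 1/4 (full aunt/uncle↔niece/nephew: two paths of length 3 through the shared grandparent pair: r = 2·(1/2)^3 = 1/4).
Hamilton's rule with n recipients of equal r: n·r·B > C, so B > C/(n·r) = 0.452/(1·0.25) = 1.808.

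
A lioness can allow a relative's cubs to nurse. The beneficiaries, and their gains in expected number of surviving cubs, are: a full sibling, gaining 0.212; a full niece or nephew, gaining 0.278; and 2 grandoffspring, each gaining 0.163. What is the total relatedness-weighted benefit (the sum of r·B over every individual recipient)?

0.257

r to a full sibling = 0.5 (full sibs share both parents — two paths of length 2: r = 2·(1/2)^2 = 1/2).
r to a full niece or nephew = 0.25 (full aunt/uncle↔niece/nephew: two paths of length 3 through the shared grandparent pair: r = 2·(1/2)^3 = 1/4).
r to a grandoffspring = 1/4 (two parent–offspring links: r = (1/2)^2 = 1/4).
Summing one r·B term per recipient: 1·0.5·0.212 + 1·0.25·0.278 + 2·0.25·0.163 = 0.257.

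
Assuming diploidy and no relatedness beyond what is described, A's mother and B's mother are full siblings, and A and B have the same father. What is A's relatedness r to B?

With two independent routes of shared ancestry, r is the sum of the two contributions.
A and B are related in two ways: first cousins through their mothers (r = 1/8) and half-sibs through their shared father (r = 1/4).
r = 1/8 + 1/4 = 0.375.

0.375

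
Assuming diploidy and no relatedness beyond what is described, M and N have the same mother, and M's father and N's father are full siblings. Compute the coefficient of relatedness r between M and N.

0.375

Independent pedigree routes through distinct common ancestors add.
M and N are related in two ways: half-sibs through their shared mother (r = 1/4) and first cousins through their fathers (r = 1/8).
r = 1/4 + 1/8 = 3/8 = 0.375.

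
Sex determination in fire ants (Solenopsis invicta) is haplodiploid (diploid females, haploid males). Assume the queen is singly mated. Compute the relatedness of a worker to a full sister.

0.75

Haplodiploid full sisters inherit their father's entire haploid genome identically (contributing 1/2) and on average half of their mother's contribution (1/2 · 1/2 = 1/4); r = 1/2 + 1/4 = 3/4.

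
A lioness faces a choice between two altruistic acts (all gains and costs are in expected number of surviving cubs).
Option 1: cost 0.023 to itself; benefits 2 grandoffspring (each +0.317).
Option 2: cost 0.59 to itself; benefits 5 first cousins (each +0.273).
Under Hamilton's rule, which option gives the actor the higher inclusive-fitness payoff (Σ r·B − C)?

Option 1

Option 1: r to a grandoffspring = 0.25.
Option 1: Σ r·B − C = (2·0.25·0.317) − 0.023 = 0.1355.
Option 2: r to a first cousin = 0.125.
Option 2: Σ r·B − C = (5·0.125·0.273) − 0.59 = -0.419375.
Option 1 has the higher net inclusive-fitness payoff.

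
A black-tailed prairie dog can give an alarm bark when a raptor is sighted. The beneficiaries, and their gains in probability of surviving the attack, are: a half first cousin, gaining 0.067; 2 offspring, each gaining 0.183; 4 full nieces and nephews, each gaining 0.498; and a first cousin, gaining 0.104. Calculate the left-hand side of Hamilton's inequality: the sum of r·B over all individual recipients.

r to a half first cousin = 1/16 (half first cousins share one grandparent — one path of length 4: r = (1/2)^4 = 1/16).
r to an offspring = 1/2 (one parent–offspring link: r = (1/2)^1 = 1/2).
r to a full niece or nephew = 1/4 (full aunt/uncle↔niece/nephew: two paths of length 3 through the shared grandparent pair: r = 2·(1/2)^3 = 1/4).
r to a first cousin = 1/8 (first cousins share one grandparent pair — two paths of length 4: r = 2·(1/2)^4 = 1/8).
Summing one r·B term per recipient: 1·0.0625·0.067 + 2·0.5·0.183 + 4·0.25·0.498 + 1·0.125·0.104 = 0.6981875.

0.6981875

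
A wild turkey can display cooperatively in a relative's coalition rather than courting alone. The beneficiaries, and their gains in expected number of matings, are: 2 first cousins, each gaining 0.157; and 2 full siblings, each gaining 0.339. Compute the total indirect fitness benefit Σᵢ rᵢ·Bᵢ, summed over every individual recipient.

0.37825

r to a first cousin = 0.125 (first cousins share one grandparent pair — two paths of length 4: r = 2·(1/2)^4 = 1/8).
r to a full sibling = 0.5 (full sibs share both parents — two paths of length 2: r = 2·(1/2)^2 = 1/2).
Summing one r·B term per recipient: 2·0.125·0.157 + 2·0.5·0.339 = 0.37825.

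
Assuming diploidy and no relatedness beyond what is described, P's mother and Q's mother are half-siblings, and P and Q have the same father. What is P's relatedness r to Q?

Relatedness sums over independent paths through distinct common ancestors.
P and Q are related in two ways: half first cousins through their mothers (r = 1/16) and half-sibs through their shared father (r = 1/4).
r = 1/16 + 1/4 = 0.3125.

0.3125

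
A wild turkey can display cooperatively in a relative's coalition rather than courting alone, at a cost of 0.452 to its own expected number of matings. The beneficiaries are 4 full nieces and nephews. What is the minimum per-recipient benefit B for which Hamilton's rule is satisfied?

r to a full niece or nephew = 0.25 (full aunt/uncle↔niece/nephew: two paths of length 3 through the shared grandparent pair: r = 2·(1/2)^3 = 1/4).
Hamilton's rule with n recipients of equal r: n·r·B > C, so B > C/(n·r) = 0.452/(4·0.25) = 0.452.

0.452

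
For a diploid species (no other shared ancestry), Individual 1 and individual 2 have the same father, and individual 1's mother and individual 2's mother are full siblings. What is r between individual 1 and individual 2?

0.375

With two independent routes of shared ancestry, r is the sum of the two contributions.
Individual 1 and individual 2 are related in two ways: half-sibs through their shared father (r = 1/4) and first cousins through their mothers (r = 1/8).
r = 1/4 + 1/8 = 3/8 = 0.375.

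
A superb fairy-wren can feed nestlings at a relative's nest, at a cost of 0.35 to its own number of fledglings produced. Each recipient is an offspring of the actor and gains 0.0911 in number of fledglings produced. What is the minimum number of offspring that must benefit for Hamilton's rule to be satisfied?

8

r to an offspring = 1/2 (one parent–offspring link: r = (1/2)^1 = 1/2).
Hamilton's rule: n·r·B > C  ⇒  n > C/(r·B) = 0.35/(0.5·0.0911) = 7.684.
The smallest integer exceeding 7.684 is 8.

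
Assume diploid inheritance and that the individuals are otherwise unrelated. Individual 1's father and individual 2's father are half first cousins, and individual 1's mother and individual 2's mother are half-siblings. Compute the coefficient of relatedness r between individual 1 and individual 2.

0.078125

With two independent routes of shared ancestry, r is the sum of the two contributions.
Individual 1 and individual 2 are related in two ways: half second cousins through their fathers (r = 1/64) and half first cousins through their mothers (r = 1/16).
r = 1/64 + 1/16 = 0.078125.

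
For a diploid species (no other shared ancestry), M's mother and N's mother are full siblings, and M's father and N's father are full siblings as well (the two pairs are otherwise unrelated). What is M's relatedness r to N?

0.25

With two independent routes of shared ancestry, r is the sum of the two contributions.
M and N are related in two ways: first cousins through their mothers (r = 1/8) and first cousins through their fathers (r = 1/8) — i.e. double first cousins.
r = 1/8 + 1/8 = 0.25.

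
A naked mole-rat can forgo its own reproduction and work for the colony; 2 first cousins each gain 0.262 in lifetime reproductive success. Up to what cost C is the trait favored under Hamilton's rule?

r to a first cousin = 1/8 (first cousins share one grandparent pair — two paths of length 4: r = 2·(1/2)^4 = 1/8).
Hamilton's rule: n·r·B > C, so the trait is favored while C < n·r·B = 2·0.125·0.262 = 0.0655.

0.0655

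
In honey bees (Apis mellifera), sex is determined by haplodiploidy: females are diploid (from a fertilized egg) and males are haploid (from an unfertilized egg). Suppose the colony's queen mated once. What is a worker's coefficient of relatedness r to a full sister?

0.75

Haplodiploid full sisters inherit their father's entire haploid genome identically (contributing 1/2) and on average half of their mother's contribution (1/2 · 1/2 = 1/4); r = 1/2 + 1/4 = 3/4.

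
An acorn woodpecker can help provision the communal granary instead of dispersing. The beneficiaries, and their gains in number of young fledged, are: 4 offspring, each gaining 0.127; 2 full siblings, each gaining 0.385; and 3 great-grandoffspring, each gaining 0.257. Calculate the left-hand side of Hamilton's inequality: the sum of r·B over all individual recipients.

r to an offspring = 1/2 (one parent–offspring link: r = (1/2)^1 = 1/2).
r to a full sibling = 0.5 (full sibs share both parents — two paths of length 2: r = 2·(1/2)^2 = 1/2).
r to a great-grandoffspring = 1/8 (three parent–offspring links: r = (1/2)^3 = 1/8).
Summing one r·B term per recipient: 4·0.5·0.127 + 2·0.5·0.385 + 3·0.125·0.257 = 0.735375.

0.735375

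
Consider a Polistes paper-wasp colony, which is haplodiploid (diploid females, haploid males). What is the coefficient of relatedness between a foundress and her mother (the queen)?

0.5

One meiotic link between diploid queen and diploid daughter: r = 1/2.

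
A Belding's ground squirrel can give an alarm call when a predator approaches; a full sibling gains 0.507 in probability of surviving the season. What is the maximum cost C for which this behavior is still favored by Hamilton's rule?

0.2535

r to a full sibling = 0.5 (full sibs share both parents — two paths of length 2: r = 2·(1/2)^2 = 1/2).
Hamilton's rule: n·r·B > C, so the trait is favored while C < n·r·B = 1·0.5·0.507 = 0.2535.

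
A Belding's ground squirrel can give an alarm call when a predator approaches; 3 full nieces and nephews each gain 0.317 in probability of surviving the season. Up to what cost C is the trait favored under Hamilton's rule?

r to a full niece or nephew = 1/4 (full aunt/uncle↔niece/nephew: two paths of length 3 through the shared grandparent pair: r = 2·(1/2)^3 = 1/4).
Hamilton's rule: n·r·B > C, so the trait is favored while C < n·r·B = 3·0.25·0.317 = 0.23775.

0.23775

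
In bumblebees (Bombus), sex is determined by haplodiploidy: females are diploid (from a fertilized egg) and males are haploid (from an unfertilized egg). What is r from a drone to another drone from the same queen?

0.5

Haploid brothers each carry a random half of the queen's diploid genome, so on average they share half: r = 1/2.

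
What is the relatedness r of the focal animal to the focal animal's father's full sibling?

0.25

Each parent–offspring link contributes a factor of 1/2, and independent paths through distinct common ancestors add.
Full aunt/uncle↔niece/nephew: two paths of length 3 through the shared grandparent pair: r = 2·(1/2)^3 = 1/4.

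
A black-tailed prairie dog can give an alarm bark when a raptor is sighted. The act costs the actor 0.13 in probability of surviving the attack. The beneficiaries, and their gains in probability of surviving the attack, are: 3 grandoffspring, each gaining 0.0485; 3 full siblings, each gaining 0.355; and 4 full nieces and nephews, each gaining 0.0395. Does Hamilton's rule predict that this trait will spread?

Yes

Hamilton's rule: the trait is favored when the sum of r·B over every recipient exceeds the actor's cost C.
r to a grandoffspring = 1/4 (two parent–offspring links: r = (1/2)^2 = 1/4).
r to a full sibling = 1/2 (full sibs share both parents — two paths of length 2: r = 2·(1/2)^2 = 1/2).
r to a full niece or nephew = 1/4 (full aunt/uncle↔niece/nephew: two paths of length 3 through the shared grandparent pair: r = 2·(1/2)^3 = 1/4).
Summing one r·B term per recipient: 3·0.25·0.0485 + 3·0.5·0.355 + 4·0.25·0.0395 = 0.608375.
0.608375 > 0.13: the indirect benefit exceeds the cost.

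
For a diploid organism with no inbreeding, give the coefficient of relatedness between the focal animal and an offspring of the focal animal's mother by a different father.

0.25

Each parent–offspring link contributes a factor of 1/2, and independent paths through distinct common ancestors add.
Half-sibs share one parent — one path of length 2: r = (1/2)^2 = 1/4.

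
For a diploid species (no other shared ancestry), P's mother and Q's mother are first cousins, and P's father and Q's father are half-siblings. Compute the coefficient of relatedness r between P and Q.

0.09375

Wright's path rule: contributions from independent ancestry routes add.
P and Q are related in two ways: second cousins through their mothers (r = 1/32) and half first cousins through their fathers (r = 1/16).
r = 1/32 + 1/16 = 3/32 = 0.09375.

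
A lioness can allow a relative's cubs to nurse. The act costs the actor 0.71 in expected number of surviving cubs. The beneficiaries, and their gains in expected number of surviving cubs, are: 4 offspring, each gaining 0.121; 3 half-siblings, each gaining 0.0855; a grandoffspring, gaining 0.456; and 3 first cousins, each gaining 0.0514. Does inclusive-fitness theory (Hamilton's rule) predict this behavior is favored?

No

Hamilton's rule: the trait is favored when the sum of r·B over every recipient exceeds the actor's cost C.
r to an offspring = 1/2 (one parent–offspring link: r = (1/2)^1 = 1/2).
r to a half-sibling = 0.25 (half-sibs share one parent — one path of length 2: r = (1/2)^2 = 1/4).
r to a grandoffspring = 1/4 (two parent–offspring links: r = (1/2)^2 = 1/4).
r to a first cousin = 1/8 (first cousins share one grandparent pair — two paths of length 4: r = 2·(1/2)^4 = 1/8).
Summing one r·B term per recipient: 4·0.5·0.121 + 3·0.25·0.0855 + 1·0.25·0.456 + 3·0.125·0.0514 = 0.4394.
0.4394 < 0.71: the indirect benefit is less than the cost.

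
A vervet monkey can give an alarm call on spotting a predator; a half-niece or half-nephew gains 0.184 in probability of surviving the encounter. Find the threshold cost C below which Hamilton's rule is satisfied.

0.023

r to a half-niece or half-nephew = 0.125 (half-aunt/uncle↔niece/nephew: one path of length 3: r = (1/2)^3 = 1/8).
Hamilton's rule: n·r·B > C, so the trait is favored while C < n·r·B = 1·0.125·0.184 = 0.023.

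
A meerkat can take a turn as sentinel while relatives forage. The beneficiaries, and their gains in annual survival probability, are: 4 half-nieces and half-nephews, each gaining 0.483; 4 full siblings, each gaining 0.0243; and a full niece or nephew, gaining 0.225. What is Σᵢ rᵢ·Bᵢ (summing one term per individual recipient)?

0.34635

r to a half-niece or half-nephew = 0.125 (half-aunt/uncle↔niece/nephew: one path of length 3: r = (1/2)^3 = 1/8).
r to a full sibling = 1/2 (full sibs share both parents — two paths of length 2: r = 2·(1/2)^2 = 1/2).
r to a full niece or nephew = 1/4 (full aunt/uncle↔niece/nephew: two paths of length 3 through the shared grandparent pair: r = 2·(1/2)^3 = 1/4).
Summing one r·B term per recipient: 4·0.125·0.483 + 4·0.5·0.0243 + 1·0.25·0.225 = 0.34635.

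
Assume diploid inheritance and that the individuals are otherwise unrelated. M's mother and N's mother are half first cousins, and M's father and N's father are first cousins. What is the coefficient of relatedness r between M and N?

Independent pedigree routes through distinct common ancestors add.
M and N are related in two ways: half second cousins through their mothers (r = 1/64) and second cousins through their fathers (r = 1/32).
r = 1/64 + 1/32 = 3/64 = 0.046875.

0.046875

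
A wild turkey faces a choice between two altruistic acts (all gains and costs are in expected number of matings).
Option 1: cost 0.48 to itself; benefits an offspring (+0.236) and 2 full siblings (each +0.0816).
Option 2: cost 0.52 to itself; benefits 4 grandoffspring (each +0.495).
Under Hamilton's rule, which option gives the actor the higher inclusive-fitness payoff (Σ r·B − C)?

Option 2

Option 1: r to an offspring = 0.5.
Option 1: r to a full sibling = 0.5.
Option 1: Σ r·B − C = (1·0.5·0.236 + 2·0.5·0.0816) − 0.48 = -0.2804.
Option 2: r to a grandoffspring = 0.25.
Option 2: Σ r·B − C = (4·0.25·0.495) − 0.52 = -0.025.
Option 2 has the higher net inclusive-fitness payoff.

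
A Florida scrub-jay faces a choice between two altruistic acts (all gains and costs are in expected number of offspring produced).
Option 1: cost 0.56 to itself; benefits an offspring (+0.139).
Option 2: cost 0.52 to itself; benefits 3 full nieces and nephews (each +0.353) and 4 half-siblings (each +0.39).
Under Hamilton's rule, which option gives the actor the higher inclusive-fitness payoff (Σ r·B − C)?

Option 2

Option 1: r to an offspring = 0.5.
Option 1: Σ r·B − C = (1·0.5·0.139) − 0.56 = -0.4905.
Option 2: r to a full niece or nephew = 0.25.
Option 2: r to a half-sibling = 0.25.
Option 2: Σ r·B − C = (3·0.25·0.353 + 4·0.25·0.39) − 0.52 = 0.13475.
Option 2 has the higher net inclusive-fitness payoff.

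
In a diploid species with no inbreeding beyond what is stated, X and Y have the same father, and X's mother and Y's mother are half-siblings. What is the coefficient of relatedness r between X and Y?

0.3125

Relatedness sums over independent paths through distinct common ancestors.
X and Y are related in two ways: half-sibs through their shared father (r = 1/4) and half first cousins through their mothers (r = 1/16).
r = 1/4 + 1/16 = 0.3125.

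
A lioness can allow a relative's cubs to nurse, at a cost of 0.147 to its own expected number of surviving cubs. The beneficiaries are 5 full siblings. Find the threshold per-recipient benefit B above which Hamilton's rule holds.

r to a full sibling = 0.5 (full sibs share both parents — two paths of length 2: r = 2·(1/2)^2 = 1/2).
Hamilton's rule with n recipients of equal r: n·r·B > C, so B > C/(n·r) = 0.147/(5·0.5) = 0.0588.

0.0588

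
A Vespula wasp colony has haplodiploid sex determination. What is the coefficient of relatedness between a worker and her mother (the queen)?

0.5

One meiotic link between diploid queen and diploid daughter: r = 1/2.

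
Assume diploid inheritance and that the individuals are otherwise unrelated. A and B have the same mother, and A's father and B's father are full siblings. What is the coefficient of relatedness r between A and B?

Wright's path rule: contributions from independent ancestry routes add.
A and B are related in two ways: half-sibs through their shared mother (r = 1/4) and first cousins through their fathers (r = 1/8).
r = 1/4 + 1/8 = 3/8 = 0.375.

0.375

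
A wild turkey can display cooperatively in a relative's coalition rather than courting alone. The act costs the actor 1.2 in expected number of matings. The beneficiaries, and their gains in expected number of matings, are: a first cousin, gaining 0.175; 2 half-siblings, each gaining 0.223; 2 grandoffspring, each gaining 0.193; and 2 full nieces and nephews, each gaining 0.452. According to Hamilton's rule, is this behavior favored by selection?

No

Hamilton's rule: the trait is favored when the sum of r·B over every recipient exceeds the actor's cost C.
r to a first cousin = 1/8 (first cousins share one grandparent pair — two paths of length 4: r = 2·(1/2)^4 = 1/8).
r to a half-sibling = 1/4 (half-sibs share one parent — one path of length 2: r = (1/2)^2 = 1/4).
r to a grandoffspring = 1/4 (two parent–offspring links: r = (1/2)^2 = 1/4).
r to a full niece or nephew = 0.25 (full aunt/uncle↔niece/nephew: two paths of length 3 through the shared grandparent pair: r = 2·(1/2)^3 = 1/4).
Summing one r·B term per recipient: 1·0.125·0.175 + 2·0.25·0.223 + 2·0.25·0.193 + 2·0.25·0.452 = 0.455875.
0.455875 < 1.2: the indirect benefit is less than the cost.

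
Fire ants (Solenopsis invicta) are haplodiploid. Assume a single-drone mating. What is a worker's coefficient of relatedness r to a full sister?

Haplodiploid full sisters inherit their father's entire haploid genome identically (contributing 1/2) and on average half of their mother's contribution (1/2 · 1/2 = 1/4); r = 1/2 + 1/4 = 3/4.

0.75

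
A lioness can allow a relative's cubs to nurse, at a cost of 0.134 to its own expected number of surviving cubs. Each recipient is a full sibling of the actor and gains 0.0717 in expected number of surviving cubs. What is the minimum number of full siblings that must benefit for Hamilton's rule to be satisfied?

4

r to a full sibling = 0.5 (full sibs share both parents — two paths of length 2: r = 2·(1/2)^2 = 1/2).
Hamilton's rule: n·r·B > C  ⇒  n > C/(r·B) = 0.134/(0.5·0.0717) = 3.738.
The smallest integer exceeding 3.738 is 4.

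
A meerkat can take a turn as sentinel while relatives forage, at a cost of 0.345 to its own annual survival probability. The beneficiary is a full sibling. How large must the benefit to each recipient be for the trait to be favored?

0.69

r to a full sibling = 1/2 (full sibs share both parents — two paths of length 2: r = 2·(1/2)^2 = 1/2).
Hamilton's rule with n recipients of equal r: n·r·B > C, so B > C/(n·r) = 0.345/(1·0.5) = 0.69.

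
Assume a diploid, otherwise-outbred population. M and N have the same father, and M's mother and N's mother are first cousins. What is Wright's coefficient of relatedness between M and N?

Independent pedigree routes through distinct common ancestors add.
M and N are related in two ways: half-sibs through their shared father (r = 1/4) and second cousins through their mothers (r = 1/32).
r = 1/4 + 1/32 = 0.28125.

0.28125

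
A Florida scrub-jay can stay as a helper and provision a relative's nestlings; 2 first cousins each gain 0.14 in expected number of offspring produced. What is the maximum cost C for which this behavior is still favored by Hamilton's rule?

0.035

r to a first cousin = 0.125 (first cousins share one grandparent pair — two paths of length 4: r = 2·(1/2)^4 = 1/8).
Hamilton's rule: n·r·B > C, so the trait is favored while C < n·r·B = 2·0.125·0.14 = 0.035.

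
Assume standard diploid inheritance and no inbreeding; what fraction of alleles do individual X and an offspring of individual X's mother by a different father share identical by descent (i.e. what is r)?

0.25

Each parent–offspring link contributes a factor of 1/2, and independent paths through distinct common ancestors add.
Half-sibs share one parent — one path of length 2: r = (1/2)^2 = 1/4.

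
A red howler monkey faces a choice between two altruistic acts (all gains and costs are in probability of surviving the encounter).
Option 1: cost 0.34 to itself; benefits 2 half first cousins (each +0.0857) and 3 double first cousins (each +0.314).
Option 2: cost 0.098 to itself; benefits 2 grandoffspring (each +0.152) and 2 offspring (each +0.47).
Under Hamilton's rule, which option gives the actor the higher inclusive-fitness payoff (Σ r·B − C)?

Option 1: r to a half first cousin = 0.0625.
Option 1: r to a double first cousin = 0.25.
Option 1: Σ r·B − C = (2·0.0625·0.0857 + 3·0.25·0.314) − 0.34 = -0.0937875.
Option 2: r to a grandoffspring = 0.25.
Option 2: r to an offspring = 0.5.
Option 2: Σ r·B − C = (2·0.25·0.152 + 2·0.5·0.47) − 0.098 = 0.448.
Option 2 has the higher net inclusive-fitness payoff.

Option 2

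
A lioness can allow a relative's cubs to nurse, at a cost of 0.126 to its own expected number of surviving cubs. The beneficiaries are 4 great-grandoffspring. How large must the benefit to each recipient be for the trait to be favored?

r to a great-grandoffspring = 1/8 (three parent–offspring links: r = (1/2)^3 = 1/8).
Hamilton's rule with n recipients of equal r: n·r·B > C, so B > C/(n·r) = 0.126/(4·0.125) = 0.252.

0.252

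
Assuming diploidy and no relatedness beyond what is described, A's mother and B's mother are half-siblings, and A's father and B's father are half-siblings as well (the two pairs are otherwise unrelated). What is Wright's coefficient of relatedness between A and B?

0.125

Wright's path rule: contributions from independent ancestry routes add.
A and B are related in two ways: half first cousins through their mothers (r = 1/16) and half first cousins through their fathers (r = 1/16).
r = 1/16 + 1/16 = 1/8 = 0.125.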